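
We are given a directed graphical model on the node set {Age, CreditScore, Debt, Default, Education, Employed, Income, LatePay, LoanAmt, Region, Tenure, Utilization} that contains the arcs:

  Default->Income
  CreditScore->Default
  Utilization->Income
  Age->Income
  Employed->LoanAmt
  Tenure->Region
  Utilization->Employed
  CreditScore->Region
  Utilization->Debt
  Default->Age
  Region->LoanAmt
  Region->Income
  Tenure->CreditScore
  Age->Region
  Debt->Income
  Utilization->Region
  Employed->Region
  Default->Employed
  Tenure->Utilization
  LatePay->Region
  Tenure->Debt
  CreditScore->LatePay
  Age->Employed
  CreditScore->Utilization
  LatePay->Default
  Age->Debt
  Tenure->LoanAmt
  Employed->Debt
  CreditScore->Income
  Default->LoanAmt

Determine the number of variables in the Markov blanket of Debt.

8

The Markov blanket of a node is its parents, its children, and the other parents of its children.
Debt's children: Income.
Pa(Debt) = {Age, Employed, Tenure, Utilization}.
For each child, the remaining parents (spouses of Debt):
  Income: Age, CreditScore, Default, Region, Utilization
MB(Debt) = {Age, CreditScore, Default, Employed, Income, Region, Tenure, Utilization}, which has 8 nodes.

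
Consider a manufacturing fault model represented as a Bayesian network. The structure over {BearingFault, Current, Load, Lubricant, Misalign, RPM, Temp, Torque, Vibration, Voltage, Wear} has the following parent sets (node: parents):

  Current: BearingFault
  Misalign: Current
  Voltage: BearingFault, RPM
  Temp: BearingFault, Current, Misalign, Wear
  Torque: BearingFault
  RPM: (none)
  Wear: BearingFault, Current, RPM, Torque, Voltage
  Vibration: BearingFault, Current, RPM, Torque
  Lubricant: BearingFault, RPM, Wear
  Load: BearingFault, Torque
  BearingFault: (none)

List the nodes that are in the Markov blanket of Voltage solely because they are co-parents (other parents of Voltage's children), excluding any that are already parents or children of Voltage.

Children of Voltage: Wear.
  Wear also has parents BearingFault, Current, RPM, Torque.
Excluding nodes already adjacent to Voltage (BearingFault, RPM, Wear), the co-parent-only contribution is {Current, Torque}.

{Current, Torque}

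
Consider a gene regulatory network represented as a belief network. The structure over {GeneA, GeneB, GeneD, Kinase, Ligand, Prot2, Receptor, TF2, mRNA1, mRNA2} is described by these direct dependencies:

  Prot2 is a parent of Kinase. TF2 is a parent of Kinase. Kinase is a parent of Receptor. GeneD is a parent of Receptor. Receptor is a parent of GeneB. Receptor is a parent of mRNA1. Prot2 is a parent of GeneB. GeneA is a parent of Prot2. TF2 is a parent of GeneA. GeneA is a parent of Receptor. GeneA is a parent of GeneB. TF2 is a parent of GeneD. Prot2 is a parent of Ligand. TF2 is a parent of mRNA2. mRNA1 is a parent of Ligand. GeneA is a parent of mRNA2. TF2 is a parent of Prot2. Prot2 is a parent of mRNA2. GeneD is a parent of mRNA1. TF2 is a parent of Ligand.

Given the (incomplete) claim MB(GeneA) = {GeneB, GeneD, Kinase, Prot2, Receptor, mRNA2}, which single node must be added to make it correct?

GeneA's children: GeneB, Prot2, Receptor, mRNA2.
GeneA's parents: TF2.
Parents of each child, excluding GeneA:
  parents(Prot2) \ {GeneA} = {TF2}.
  parents(Receptor) \ {GeneA} = {GeneD, Kinase}.
  parents(GeneB) \ {GeneA} = {Prot2, Receptor}.
  parents(mRNA2) \ {GeneA} = {Prot2, TF2}.
MB(GeneA) = {GeneB, GeneD, Kinase, Prot2, Receptor, TF2, mRNA2}.
Comparing with the claimed set, TF2 is missing.

TF2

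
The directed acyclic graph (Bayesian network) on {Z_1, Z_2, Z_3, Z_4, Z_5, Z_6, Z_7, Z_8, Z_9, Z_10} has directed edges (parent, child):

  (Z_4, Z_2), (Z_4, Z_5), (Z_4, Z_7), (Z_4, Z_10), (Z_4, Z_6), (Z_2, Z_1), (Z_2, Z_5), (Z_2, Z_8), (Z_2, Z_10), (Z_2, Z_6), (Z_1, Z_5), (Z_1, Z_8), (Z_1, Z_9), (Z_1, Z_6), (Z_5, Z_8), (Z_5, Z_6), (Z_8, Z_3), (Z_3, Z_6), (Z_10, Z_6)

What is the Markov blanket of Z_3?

{Z_1, Z_2, Z_4, Z_5, Z_6, Z_8, Z_10}

Recall MB(v) = parents ∪ children ∪ spouses, where spouses are the other parents of v's children.
Ch(Z_3) = {Z_6}.
Z_3 has parent Z_8.
For each child, the remaining parents (spouses of Z_3):
  Z_6 also has parents Z_1, Z_2, Z_4, Z_5, Z_10.
Union: {Z_8} ∪ {Z_6} ∪ {Z_1, Z_2, Z_4, Z_5, Z_10} = {Z_1, Z_2, Z_4, Z_5, Z_6, Z_8, Z_10}.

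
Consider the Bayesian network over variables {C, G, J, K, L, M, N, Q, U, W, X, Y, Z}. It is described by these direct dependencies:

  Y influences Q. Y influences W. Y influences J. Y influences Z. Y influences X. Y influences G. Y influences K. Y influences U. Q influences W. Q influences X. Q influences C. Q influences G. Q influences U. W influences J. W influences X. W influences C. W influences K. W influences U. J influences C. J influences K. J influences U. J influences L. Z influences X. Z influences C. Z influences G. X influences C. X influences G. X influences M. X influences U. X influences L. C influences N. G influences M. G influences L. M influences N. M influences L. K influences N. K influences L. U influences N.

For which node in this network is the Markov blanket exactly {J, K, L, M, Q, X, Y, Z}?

G

The target node must have every member of {J, K, L, M, Q, X, Y, Z} as a parent, child, or co-parent, and no others.
Parents of G: Q, X, Y, Z; children: L, M; co-parents: J, K, M, X.
These exactly cover the given set, so the node is G.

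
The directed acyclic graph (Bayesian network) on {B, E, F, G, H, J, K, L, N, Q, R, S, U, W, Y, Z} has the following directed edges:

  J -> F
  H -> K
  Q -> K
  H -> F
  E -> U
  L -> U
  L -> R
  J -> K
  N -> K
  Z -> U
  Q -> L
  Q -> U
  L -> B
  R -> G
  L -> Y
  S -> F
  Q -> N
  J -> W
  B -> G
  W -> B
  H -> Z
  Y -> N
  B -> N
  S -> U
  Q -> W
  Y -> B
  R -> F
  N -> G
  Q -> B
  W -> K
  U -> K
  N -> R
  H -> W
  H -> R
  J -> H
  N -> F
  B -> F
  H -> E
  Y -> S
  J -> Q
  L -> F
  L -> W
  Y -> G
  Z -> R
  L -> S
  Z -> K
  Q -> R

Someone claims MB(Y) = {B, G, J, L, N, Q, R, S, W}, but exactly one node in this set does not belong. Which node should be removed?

J

Recall MB(v) = parents ∪ children ∪ spouses, where spouses are the other parents of v's children.
Ch(Y) = {B, G, N, S}.
Y has parent L.
Other parents of Y's children:
  S's other parent is L.
  parents(B) \ {Y} = {L, Q, W}.
  parents(N) \ {Y} = {B, Q}.
  G also has parents B, N, R.
MB(Y) = {B, G, L, N, Q, R, S, W}.
J is neither a parent, child, nor co-parent of Y, so it does not belong.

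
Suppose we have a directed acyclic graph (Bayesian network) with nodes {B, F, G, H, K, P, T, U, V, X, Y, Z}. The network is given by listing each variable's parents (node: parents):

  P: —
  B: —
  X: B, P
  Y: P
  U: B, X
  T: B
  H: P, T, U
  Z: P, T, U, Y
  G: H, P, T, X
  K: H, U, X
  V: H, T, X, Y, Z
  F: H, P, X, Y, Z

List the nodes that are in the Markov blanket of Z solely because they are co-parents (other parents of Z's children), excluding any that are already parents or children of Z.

Children of Z: F, V.
  parents(V) \ {Z} = {H, T, X, Y}.
  F also has parents H, P, X, Y.
Excluding nodes already adjacent to Z (F, P, T, U, V, Y), the co-parent-only contribution is {H, X}.

{H, X}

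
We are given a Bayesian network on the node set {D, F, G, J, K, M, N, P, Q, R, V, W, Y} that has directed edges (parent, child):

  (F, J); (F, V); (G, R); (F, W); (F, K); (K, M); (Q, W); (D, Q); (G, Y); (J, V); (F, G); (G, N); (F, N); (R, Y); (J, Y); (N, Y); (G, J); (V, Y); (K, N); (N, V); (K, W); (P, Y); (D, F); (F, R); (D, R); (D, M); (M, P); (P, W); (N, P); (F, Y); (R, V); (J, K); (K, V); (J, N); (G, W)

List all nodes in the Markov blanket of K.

Parents of K: F, J.
K has children M, N, V, W.
For each child, the remaining parents (spouses of K):
  M's other parent is D.
  parents(N) \ {K} = {F, G, J}.
  parents(V) \ {K} = {F, J, N, R}.
  W's other parents are F, G, P, Q.
Taking the union gives {D, F, G, J, M, N, P, Q, R, V, W}.

{D, F, G, J, M, N, P, Q, R, V, W}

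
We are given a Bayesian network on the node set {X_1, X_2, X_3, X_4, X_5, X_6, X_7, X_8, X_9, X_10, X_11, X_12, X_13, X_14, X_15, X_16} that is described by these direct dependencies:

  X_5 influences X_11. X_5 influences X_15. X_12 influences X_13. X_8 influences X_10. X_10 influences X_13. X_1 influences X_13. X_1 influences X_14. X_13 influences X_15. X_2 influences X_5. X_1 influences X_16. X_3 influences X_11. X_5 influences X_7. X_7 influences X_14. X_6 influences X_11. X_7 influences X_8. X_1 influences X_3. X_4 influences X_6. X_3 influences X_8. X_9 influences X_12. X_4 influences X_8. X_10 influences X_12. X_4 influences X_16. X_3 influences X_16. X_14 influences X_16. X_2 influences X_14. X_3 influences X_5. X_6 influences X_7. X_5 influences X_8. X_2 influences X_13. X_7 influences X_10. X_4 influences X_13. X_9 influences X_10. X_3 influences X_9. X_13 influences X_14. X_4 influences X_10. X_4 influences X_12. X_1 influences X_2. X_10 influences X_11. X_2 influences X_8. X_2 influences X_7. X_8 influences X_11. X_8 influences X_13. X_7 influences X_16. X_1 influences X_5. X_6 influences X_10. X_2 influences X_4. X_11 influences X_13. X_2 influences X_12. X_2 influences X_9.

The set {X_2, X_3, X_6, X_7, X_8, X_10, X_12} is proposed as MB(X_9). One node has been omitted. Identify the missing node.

X_4

X_9's parents: X_2, X_3.
Children of X_9: X_10, X_12.
Co-parents of X_9 (other parents of its children):
  X_10: X_4, X_6, X_7, X_8
  X_12: X_2, X_4, X_10
MB(X_9) = {X_2, X_3, X_4, X_6, X_7, X_8, X_10, X_12}.
Comparing with the claimed set, X_4 is missing.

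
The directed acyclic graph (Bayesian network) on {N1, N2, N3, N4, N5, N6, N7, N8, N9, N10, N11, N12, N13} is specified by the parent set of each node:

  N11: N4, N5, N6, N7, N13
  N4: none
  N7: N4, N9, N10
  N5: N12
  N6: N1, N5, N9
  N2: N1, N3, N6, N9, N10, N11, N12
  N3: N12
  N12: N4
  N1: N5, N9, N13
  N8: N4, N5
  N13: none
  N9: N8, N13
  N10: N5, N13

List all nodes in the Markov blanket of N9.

Parents of N9: N8, N13.
Ch(N9) = {N1, N2, N6, N7}.
Parents of each child, excluding N9:
  parents(N1) \ {N9} = {N5, N13}.
  N6 also has parents N1, N5.
  N7 also has parents N4, N10.
  N2 also has parents N1, N3, N6, N10, N11, N12.
Taking the union gives {N1, N2, N3, N4, N5, N6, N7, N8, N10, N11, N12, N13}.

{N1, N2, N3, N4, N5, N6, N7, N8, N10, N11, N12, N13}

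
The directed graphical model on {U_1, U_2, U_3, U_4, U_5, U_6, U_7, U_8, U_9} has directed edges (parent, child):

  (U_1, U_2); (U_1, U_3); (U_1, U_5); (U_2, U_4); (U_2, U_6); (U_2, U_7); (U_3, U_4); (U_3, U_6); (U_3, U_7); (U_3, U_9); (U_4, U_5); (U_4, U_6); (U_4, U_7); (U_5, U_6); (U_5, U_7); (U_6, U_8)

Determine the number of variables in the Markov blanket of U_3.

Pa(U_3) = {U_1}.
Children of U_3: U_4, U_6, U_7, U_9.
Co-parents of U_3 (other parents of its children):
  U_4 also has parent U_2.
  U_6's other parents are U_2, U_4, U_5.
  U_7's other parents are U_2, U_4, U_5.
  U_9: no additional parents.
MB(U_3) = {U_1, U_2, U_4, U_5, U_6, U_7, U_9}, which has 7 nodes.

7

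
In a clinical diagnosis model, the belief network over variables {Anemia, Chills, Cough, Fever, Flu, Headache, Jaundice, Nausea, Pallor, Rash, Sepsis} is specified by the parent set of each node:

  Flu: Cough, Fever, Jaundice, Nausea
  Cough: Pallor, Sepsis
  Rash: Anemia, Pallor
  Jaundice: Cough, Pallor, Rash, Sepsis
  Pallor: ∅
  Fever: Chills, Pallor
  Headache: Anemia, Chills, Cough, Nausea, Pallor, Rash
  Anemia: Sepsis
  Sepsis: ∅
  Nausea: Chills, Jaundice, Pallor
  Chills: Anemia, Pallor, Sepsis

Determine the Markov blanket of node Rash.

The Markov blanket of a node is its parents, its children, and the other parents of its children.
Rash has parents Anemia, Pallor.
Rash has children Headache, Jaundice.
Parents of each child, excluding Rash:
  Jaundice's other parents are Cough, Pallor, Sepsis.
  Headache's other parents are Anemia, Chills, Cough, Nausea, Pallor.
Taking the union gives {Anemia, Chills, Cough, Headache, Jaundice, Nausea, Pallor, Sepsis}.

{Anemia, Chills, Cough, Headache, Jaundice, Nausea, Pallor, Sepsis}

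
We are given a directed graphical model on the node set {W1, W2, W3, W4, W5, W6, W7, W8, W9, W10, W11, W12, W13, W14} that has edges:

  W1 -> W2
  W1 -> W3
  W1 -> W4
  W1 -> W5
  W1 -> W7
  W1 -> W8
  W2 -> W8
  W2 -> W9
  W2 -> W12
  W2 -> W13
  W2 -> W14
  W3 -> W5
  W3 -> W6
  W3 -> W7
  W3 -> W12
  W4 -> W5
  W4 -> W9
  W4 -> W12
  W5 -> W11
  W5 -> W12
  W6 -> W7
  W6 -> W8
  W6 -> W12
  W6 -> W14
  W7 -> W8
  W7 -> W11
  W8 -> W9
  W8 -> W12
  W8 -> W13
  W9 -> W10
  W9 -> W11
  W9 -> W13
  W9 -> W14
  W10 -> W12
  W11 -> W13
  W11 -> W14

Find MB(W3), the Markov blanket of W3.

W3 has parent W1.
Ch(W3) = {W5, W6, W7, W12}.
Parents of each child, excluding W3:
  parents(W5) \ {W3} = {W1, W4}.
  W6: no additional parents.
  parents(W7) \ {W3} = {W1, W6}.
  W12's other parents are W2, W4, W5, W6, W8, W10.
So the Markov blanket of W3 is {W1, W2, W4, W5, W6, W7, W8, W10, W12}.

{W1, W2, W4, W5, W6, W7, W8, W10, W12}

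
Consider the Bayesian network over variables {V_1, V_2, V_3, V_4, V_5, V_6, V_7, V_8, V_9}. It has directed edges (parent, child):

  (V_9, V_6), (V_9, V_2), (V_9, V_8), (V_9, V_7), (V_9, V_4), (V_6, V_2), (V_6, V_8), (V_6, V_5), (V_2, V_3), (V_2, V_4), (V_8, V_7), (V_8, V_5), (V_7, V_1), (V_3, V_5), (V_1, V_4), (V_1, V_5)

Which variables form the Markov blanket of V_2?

V_2's parents: V_6, V_9.
Children of V_2: V_3, V_4.
Parents of each child, excluding V_2:
  V_3: —
  V_4: V_1, V_9
So the Markov blanket of V_2 is {V_1, V_3, V_4, V_6, V_9}.

{V_1, V_3, V_4, V_6, V_9}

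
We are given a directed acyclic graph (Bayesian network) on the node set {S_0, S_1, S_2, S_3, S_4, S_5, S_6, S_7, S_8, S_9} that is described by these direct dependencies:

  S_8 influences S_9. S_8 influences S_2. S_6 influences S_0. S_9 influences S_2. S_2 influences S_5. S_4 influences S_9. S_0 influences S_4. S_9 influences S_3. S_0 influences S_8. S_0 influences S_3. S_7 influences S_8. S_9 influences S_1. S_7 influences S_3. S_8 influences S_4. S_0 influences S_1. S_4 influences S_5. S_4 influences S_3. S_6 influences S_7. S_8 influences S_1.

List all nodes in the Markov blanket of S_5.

A node's Markov blanket = Pa ∪ Ch ∪ (parents of Ch other than the node itself).
Parents of S_5: S_2, S_4.
S_5 has no children.
With no children, S_5 has no spouses; the co-parent set is empty.
Union: {S_2, S_4} ∪ {} ∪ {} = {S_2, S_4}.

{S_2, S_4}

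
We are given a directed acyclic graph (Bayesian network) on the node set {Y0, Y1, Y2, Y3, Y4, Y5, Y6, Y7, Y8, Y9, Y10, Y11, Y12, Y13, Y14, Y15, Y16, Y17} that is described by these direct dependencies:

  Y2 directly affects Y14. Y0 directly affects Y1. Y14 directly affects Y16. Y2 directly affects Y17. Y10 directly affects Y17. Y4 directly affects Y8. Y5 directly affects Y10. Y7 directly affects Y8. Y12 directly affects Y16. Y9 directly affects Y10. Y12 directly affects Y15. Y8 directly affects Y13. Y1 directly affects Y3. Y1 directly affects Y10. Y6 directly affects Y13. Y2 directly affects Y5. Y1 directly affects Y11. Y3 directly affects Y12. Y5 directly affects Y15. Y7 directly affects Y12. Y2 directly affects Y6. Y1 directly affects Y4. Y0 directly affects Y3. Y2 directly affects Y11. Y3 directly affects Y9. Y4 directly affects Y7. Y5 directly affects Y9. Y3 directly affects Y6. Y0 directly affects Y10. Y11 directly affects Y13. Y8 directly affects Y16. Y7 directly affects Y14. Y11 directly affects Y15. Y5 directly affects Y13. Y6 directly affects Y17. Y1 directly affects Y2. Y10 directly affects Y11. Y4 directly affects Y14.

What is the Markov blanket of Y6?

By definition, MB(Y6) is built from Y6's parents, Y6's children, and the co-parents of Y6.
Y6 has children Y13, Y17.
Parents of Y6: Y2, Y3.
Other parents of Y6's children:
  Y13 also has parents Y5, Y8, Y11.
  parents(Y17) \ {Y6} = {Y2, Y10}.
So the Markov blanket of Y6 is {Y2, Y3, Y5, Y8, Y10, Y11, Y13, Y17}.

{Y2, Y3, Y5, Y8, Y10, Y11, Y13, Y17}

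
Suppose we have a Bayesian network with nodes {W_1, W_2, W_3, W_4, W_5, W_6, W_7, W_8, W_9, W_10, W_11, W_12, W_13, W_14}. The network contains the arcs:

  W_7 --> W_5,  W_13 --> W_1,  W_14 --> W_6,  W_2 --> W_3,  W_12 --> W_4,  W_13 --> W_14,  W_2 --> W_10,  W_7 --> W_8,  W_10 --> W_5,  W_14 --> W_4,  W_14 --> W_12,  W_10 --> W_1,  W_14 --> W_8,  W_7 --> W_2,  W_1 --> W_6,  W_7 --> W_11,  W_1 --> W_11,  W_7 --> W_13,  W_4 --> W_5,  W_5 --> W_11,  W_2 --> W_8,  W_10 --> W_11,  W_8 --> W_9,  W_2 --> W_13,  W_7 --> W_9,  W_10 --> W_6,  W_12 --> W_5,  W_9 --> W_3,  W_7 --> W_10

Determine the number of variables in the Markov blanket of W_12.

5

Recall MB(v) = parents ∪ children ∪ spouses, where spouses are the other parents of v's children.
Parents of W_12: W_14.
Children of W_12: W_4, W_5.
Co-parents of W_12 (other parents of its children):
  W_4's other parent is W_14.
  parents(W_5) \ {W_12} = {W_4, W_7, W_10}.
MB(W_12) = {W_4, W_5, W_7, W_10, W_14}, which has 5 nodes.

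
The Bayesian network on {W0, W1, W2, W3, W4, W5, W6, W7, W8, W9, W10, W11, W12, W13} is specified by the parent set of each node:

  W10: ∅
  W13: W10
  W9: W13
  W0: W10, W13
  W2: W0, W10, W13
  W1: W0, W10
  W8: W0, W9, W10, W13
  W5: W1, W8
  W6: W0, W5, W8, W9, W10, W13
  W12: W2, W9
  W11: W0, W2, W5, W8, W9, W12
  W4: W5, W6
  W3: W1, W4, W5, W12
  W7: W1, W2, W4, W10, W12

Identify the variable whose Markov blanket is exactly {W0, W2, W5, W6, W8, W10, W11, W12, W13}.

W9

The target node must have every member of {W0, W2, W5, W6, W8, W10, W11, W12, W13} as a parent, child, or co-parent, and no others.
Parents of W9: W13; children: W6, W8, W11, W12; co-parents: W0, W2, W5, W8, W10, W12, W13.
These exactly cover the given set, so the node is W9.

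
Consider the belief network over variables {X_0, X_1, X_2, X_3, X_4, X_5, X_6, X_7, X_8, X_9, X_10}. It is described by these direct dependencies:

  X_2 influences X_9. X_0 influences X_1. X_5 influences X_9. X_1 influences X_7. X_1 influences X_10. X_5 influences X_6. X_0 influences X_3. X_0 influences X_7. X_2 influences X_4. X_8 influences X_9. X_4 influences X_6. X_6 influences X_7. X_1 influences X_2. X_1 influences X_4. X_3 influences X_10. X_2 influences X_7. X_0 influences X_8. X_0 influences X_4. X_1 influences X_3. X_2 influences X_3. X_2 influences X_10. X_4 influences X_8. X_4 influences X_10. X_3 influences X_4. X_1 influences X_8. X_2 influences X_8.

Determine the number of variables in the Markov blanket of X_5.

5

Parents of X_5: none.
X_5's children: X_6, X_9.
For each child, the remaining parents (spouses of X_5):
  X_6's other parent is X_4.
  X_9 also has parents X_2, X_8.
MB(X_5) = {X_2, X_4, X_6, X_8, X_9}, which has 5 nodes.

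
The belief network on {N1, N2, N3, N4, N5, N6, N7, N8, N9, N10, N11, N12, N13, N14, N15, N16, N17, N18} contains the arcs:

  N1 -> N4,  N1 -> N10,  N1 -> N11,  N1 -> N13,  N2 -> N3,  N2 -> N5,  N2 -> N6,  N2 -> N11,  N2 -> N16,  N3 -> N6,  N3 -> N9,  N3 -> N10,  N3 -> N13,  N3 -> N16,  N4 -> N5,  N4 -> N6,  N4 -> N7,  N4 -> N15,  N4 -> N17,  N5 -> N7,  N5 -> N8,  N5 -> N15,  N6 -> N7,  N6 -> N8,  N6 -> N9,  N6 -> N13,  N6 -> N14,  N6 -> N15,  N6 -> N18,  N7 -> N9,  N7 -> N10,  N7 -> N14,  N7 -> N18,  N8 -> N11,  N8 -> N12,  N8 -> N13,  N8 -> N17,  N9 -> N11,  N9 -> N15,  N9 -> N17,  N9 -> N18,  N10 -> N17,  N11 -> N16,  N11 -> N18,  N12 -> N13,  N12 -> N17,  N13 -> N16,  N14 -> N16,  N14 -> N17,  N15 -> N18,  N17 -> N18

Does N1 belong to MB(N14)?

The Markov blanket of a node is its parents, its children, and the other parents of its children.
N14's children: N16, N17.
N14 has parents N6, N7.
Other parents of N14's children:
  N16: N2, N3, N11, N13
  N17: N4, N8, N9, N10, N12
MB(N14) = {N2, N3, N4, N6, N7, N8, N9, N10, N11, N12, N13, N16, N17}; N1 is not in this set.

No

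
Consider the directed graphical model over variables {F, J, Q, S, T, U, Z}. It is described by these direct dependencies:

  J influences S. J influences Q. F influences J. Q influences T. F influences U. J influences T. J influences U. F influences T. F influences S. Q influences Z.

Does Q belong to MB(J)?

Yes

Q is a child of J.
So Q ∈ MB(J).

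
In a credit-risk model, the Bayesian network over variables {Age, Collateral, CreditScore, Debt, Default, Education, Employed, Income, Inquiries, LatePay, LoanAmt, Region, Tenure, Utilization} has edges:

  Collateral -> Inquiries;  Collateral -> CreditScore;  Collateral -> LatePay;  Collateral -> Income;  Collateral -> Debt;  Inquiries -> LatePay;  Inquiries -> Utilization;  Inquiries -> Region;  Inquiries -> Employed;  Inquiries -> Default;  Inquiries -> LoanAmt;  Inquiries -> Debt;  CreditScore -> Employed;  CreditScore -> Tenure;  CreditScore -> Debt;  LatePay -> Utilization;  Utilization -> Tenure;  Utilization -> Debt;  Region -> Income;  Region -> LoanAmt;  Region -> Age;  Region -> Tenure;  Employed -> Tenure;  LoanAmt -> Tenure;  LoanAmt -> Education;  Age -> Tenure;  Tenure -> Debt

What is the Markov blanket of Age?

Recall MB(v) = parents ∪ children ∪ spouses, where spouses are the other parents of v's children.
Pa(Age) = {Region}.
Age has child Tenure.
Parents of each child, excluding Age:
  Tenure: CreditScore, Employed, LoanAmt, Region, Utilization
So the Markov blanket of Age is {CreditScore, Employed, LoanAmt, Region, Tenure, Utilization}.

{CreditScore, Employed, LoanAmt, Region, Tenure, Utilization}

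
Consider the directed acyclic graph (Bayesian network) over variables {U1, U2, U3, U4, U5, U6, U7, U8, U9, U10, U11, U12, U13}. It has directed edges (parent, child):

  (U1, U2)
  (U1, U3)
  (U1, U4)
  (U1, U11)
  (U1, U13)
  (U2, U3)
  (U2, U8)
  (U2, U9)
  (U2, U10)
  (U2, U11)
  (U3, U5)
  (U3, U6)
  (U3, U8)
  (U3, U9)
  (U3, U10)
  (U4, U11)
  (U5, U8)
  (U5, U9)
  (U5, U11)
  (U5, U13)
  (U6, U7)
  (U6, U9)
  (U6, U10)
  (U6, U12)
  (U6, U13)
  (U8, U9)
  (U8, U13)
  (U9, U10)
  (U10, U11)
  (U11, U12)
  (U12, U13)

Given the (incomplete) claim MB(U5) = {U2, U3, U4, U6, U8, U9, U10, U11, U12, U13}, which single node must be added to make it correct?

U1

Parents of U5: U3.
Ch(U5) = {U8, U9, U11, U13}.
Other parents of U5's children:
  U8: U2, U3
  U9: U2, U3, U6, U8
  U11: U1, U2, U4, U10
  U13: U1, U6, U8, U12
MB(U5) = {U1, U2, U3, U4, U6, U8, U9, U10, U11, U12, U13}.
Comparing with the claimed set, U1 is missing.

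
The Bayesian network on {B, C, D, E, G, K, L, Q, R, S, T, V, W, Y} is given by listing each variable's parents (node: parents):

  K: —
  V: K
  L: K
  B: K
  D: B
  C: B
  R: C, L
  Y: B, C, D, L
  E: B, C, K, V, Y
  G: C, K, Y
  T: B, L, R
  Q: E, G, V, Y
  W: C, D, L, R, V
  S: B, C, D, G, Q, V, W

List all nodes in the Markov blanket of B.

{C, D, E, G, K, L, Q, R, S, T, V, W, Y}

B has parent K.
B's children: C, D, E, S, T, Y.
For each child, the remaining parents (spouses of B):
  D: no additional parents.
  C: no additional parents.
  Y also has parents C, D, L.
  E's other parents are C, K, V, Y.
  parents(T) \ {B} = {L, R}.
  S also has parents C, D, G, Q, V, W.
MB(B) = {C, D, E, G, K, L, Q, R, S, T, V, W, Y}.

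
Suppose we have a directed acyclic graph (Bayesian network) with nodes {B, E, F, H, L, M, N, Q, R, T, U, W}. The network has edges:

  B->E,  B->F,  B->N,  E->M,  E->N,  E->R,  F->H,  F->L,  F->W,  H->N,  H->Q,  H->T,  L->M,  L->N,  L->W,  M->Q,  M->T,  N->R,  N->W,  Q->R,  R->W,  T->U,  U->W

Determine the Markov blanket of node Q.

The Markov blanket of a node is its parents, its children, and the other parents of its children.
Q's parents: H, M.
Children of Q: R.
Parents of each child, excluding Q:
  R's other parents are E, N.
So the Markov blanket of Q is {E, H, M, N, R}.

{E, H, M, N, R}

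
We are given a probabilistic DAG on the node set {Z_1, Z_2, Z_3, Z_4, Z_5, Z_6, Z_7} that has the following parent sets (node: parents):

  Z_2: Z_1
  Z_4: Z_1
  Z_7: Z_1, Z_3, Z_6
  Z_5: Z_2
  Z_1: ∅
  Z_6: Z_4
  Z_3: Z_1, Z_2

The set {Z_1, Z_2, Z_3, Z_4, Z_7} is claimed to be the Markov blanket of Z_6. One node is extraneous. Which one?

Z_2

Z_6's parents: Z_4.
Z_6's children: Z_7.
Parents of each child, excluding Z_6:
  Z_7: Z_1, Z_3
MB(Z_6) = {Z_1, Z_3, Z_4, Z_7}.
Z_2 is neither a parent, child, nor co-parent of Z_6, so it does not belong.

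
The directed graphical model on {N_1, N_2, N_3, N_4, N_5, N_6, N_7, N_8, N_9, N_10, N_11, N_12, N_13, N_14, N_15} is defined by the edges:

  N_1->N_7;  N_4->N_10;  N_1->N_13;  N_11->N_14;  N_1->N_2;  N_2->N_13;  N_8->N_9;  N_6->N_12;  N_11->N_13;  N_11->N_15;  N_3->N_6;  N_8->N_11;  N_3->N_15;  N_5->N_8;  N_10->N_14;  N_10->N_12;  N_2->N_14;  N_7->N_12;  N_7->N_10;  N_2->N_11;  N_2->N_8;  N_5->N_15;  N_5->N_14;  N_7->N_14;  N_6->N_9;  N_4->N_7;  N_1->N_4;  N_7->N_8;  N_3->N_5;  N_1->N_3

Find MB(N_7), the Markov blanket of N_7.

N_7 has parents N_1, N_4.
N_7 has children N_8, N_10, N_12, N_14.
Co-parents of N_7 (other parents of its children):
  N_8: N_2, N_5
  N_10: N_4
  N_12: N_6, N_10
  N_14: N_2, N_5, N_10, N_11
So the Markov blanket of N_7 is {N_1, N_2, N_4, N_5, N_6, N_8, N_10, N_11, N_12, N_14}.

{N_1, N_2, N_4, N_5, N_6, N_8, N_10, N_11, N_12, N_14}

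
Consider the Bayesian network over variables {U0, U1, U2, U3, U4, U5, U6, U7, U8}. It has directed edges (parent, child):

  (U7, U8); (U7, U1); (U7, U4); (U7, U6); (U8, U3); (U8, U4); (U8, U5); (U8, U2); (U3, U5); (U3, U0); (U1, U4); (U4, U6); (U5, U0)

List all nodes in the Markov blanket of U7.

{U1, U4, U6, U8}

The Markov blanket of a node is its parents, its children, and the other parents of its children.
Parents of U7: none.
Children of U7: U1, U4, U6, U8.
Parents of each child, excluding U7:
  U8: no additional parents.
  U1: no additional parents.
  U4 also has parents U1, U8.
  U6's other parent is U4.
Union: {} ∪ {U1, U4, U6, U8} ∪ {U1, U4, U8} = {U1, U4, U6, U8}.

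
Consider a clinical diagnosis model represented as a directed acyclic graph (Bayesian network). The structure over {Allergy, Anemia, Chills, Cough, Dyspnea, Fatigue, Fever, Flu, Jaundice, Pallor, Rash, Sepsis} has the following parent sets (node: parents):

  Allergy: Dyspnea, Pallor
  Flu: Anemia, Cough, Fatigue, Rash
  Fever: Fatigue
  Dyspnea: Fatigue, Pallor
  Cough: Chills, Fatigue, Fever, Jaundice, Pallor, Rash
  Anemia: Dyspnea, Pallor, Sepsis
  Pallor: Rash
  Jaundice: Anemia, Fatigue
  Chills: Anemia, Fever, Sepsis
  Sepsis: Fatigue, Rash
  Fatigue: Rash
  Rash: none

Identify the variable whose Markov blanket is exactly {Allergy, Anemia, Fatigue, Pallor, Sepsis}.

Dyspnea

The target node must have every member of {Allergy, Anemia, Fatigue, Pallor, Sepsis} as a parent, child, or co-parent, and no others.
Parents of Dyspnea: Fatigue, Pallor; children: Allergy, Anemia; co-parents: Pallor, Sepsis.
These exactly cover the given set, so the node is Dyspnea.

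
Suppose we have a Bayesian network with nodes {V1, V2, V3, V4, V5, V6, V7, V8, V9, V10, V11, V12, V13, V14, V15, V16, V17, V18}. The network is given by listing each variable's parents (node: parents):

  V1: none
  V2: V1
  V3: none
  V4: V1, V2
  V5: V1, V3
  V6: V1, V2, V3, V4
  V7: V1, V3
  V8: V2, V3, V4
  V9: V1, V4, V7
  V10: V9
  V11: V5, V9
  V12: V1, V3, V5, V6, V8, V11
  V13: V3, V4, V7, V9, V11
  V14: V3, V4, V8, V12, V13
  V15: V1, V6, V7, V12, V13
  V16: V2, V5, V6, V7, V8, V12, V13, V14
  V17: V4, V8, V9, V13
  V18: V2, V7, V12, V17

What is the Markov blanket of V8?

{V1, V2, V3, V4, V5, V6, V7, V9, V11, V12, V13, V14, V16, V17}

Recall MB(v) = parents ∪ children ∪ spouses, where spouses are the other parents of v's children.
V8's parents: V2, V3, V4.
V8's children: V12, V14, V16, V17.
For each child, the remaining parents (spouses of V8):
  V12 also has parents V1, V3, V5, V6, V11.
  V14's other parents are V3, V4, V12, V13.
  V16's other parents are V2, V5, V6, V7, V12, V13, V14.
  V17's other parents are V4, V9, V13.
So the Markov blanket of V8 is {V1, V2, V3, V4, V5, V6, V7, V9, V11, V12, V13, V14, V16, V17}.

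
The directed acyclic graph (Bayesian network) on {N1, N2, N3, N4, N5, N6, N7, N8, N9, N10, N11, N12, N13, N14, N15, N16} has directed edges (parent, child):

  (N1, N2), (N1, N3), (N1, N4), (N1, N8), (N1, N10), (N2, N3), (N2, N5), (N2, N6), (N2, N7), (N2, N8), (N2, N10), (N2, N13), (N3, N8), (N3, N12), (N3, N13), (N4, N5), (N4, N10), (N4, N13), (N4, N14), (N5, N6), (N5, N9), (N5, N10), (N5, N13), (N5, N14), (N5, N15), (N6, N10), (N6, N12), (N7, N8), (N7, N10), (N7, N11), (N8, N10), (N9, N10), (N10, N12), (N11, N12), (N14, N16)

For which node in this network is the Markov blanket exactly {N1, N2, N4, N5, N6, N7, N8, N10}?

The target node must have every member of {N1, N2, N4, N5, N6, N7, N8, N10} as a parent, child, or co-parent, and no others.
Parents of N9: N5; children: N10; co-parents: N1, N2, N4, N5, N6, N7, N8.
These exactly cover the given set, so the node is N9.

N9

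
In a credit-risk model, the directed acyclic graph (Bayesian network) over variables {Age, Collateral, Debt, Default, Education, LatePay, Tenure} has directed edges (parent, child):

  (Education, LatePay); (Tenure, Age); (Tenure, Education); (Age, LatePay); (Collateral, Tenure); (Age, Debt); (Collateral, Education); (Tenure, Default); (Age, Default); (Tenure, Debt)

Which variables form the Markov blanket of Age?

{Debt, Default, Education, LatePay, Tenure}

Age has parent Tenure.
Age has children Debt, Default, LatePay.
Parents of each child, excluding Age:
  Default: Tenure
  Debt: Tenure
  LatePay: Education
Taking the union gives {Debt, Default, Education, LatePay, Tenure}.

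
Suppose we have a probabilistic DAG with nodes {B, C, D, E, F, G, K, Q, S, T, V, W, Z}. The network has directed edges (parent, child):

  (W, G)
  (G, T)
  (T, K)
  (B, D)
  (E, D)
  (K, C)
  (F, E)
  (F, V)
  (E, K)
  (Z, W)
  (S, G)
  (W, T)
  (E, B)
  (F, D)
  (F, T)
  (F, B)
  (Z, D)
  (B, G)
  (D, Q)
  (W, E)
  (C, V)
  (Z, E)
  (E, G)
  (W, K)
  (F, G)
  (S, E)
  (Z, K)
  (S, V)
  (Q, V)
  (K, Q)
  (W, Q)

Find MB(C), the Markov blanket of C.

A node's Markov blanket = Pa ∪ Ch ∪ (parents of Ch other than the node itself).
Children of C: V.
C has parent K.
Co-parents of C (other parents of its children):
  V's other parents are F, Q, S.
Taking the union gives {F, K, Q, S, V}.

{F, K, Q, S, V}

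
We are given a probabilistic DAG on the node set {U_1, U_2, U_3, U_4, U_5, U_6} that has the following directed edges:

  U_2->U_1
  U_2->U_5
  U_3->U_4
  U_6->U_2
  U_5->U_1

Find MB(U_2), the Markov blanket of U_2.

{U_1, U_5, U_6}

Recall MB(v) = parents ∪ children ∪ spouses, where spouses are the other parents of v's children.
U_2's parents: U_6.
U_2's children: U_1, U_5.
Co-parents of U_2 (other parents of its children):
  U_5: no additional parents.
  parents(U_1) \ {U_2} = {U_5}.
Taking the union gives {U_1, U_5, U_6}.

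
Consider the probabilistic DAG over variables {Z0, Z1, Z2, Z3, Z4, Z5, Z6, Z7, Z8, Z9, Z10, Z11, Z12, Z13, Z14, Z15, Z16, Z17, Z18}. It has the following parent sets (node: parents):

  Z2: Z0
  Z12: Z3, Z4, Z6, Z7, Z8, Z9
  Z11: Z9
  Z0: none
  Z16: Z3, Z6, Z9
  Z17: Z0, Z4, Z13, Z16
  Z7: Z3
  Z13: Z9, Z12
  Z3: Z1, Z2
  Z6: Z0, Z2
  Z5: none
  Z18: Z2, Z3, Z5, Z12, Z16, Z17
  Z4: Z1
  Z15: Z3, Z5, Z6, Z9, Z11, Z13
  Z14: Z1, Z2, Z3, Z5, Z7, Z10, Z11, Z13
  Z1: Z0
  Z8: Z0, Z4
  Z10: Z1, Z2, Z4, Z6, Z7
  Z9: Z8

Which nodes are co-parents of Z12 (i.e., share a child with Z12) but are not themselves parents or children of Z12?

Children of Z12: Z13, Z18.
  Z13: Z9
  Z18: Z2, Z3, Z5, Z16, Z17
Excluding nodes already adjacent to Z12 (Z3, Z4, Z6, Z7, Z8, Z9, Z13, Z18), the co-parent-only contribution is {Z2, Z5, Z16, Z17}.

{Z2, Z5, Z16, Z17}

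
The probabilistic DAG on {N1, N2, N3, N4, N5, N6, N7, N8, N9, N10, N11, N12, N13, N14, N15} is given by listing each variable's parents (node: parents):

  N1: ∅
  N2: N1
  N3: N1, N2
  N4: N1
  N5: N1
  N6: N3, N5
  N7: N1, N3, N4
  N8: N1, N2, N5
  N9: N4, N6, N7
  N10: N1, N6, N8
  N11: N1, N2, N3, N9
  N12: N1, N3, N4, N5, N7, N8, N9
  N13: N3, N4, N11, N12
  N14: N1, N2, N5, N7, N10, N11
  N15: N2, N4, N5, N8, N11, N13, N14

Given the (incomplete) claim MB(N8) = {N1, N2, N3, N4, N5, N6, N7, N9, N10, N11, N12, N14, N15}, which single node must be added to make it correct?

By definition, MB(N8) is built from N8's parents, N8's children, and the co-parents of N8.
N8 has parents N1, N2, N5.
Children of N8: N10, N12, N15.
For each child, the remaining parents (spouses of N8):
  N10 also has parents N1, N6.
  N12 also has parents N1, N3, N4, N5, N7, N9.
  N15 also has parents N2, N4, N5, N11, N13, N14.
MB(N8) = {N1, N2, N3, N4, N5, N6, N7, N9, N10, N11, N12, N13, N14, N15}.
Comparing with the claimed set, N13 is missing.

N13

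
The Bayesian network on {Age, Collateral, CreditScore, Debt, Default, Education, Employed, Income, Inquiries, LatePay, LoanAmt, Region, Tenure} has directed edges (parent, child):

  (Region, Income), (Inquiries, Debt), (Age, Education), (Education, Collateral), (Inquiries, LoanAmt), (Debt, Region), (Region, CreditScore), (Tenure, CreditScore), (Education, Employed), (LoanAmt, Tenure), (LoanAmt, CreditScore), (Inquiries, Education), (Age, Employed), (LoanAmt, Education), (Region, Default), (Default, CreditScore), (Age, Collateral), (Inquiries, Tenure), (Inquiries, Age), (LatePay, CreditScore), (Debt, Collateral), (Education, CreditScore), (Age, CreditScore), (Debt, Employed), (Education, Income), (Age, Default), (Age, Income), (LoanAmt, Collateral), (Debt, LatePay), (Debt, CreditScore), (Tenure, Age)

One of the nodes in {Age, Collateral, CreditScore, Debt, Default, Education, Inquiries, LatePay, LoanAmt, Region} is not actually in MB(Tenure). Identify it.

Collateral

Recall MB(v) = parents ∪ children ∪ spouses, where spouses are the other parents of v's children.
Tenure's parents: Inquiries, LoanAmt.
Tenure has children Age, CreditScore.
Co-parents of Tenure (other parents of its children):
  parents(Age) \ {Tenure} = {Inquiries}.
  CreditScore also has parents Age, Debt, Default, Education, LatePay, LoanAmt, Region.
MB(Tenure) = {Age, CreditScore, Debt, Default, Education, Inquiries, LatePay, LoanAmt, Region}.
Collateral is neither a parent, child, nor co-parent of Tenure, so it does not belong.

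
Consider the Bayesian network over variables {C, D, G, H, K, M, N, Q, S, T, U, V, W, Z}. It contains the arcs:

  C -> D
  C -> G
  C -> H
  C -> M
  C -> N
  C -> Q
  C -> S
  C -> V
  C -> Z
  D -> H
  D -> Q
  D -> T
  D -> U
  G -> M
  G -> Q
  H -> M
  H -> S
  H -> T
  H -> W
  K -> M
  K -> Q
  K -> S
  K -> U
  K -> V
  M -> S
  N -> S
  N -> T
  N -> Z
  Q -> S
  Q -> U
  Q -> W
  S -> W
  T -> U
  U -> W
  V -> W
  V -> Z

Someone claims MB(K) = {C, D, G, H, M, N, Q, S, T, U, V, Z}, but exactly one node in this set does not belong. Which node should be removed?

Recall MB(v) = parents ∪ children ∪ spouses, where spouses are the other parents of v's children.
Children of K: M, Q, S, U, V.
K has no parents.
Co-parents of K (other parents of its children):
  M also has parents C, G, H.
  parents(Q) \ {K} = {C, D, G}.
  parents(S) \ {K} = {C, H, M, N, Q}.
  U also has parents D, Q, T.
  V's other parent is C.
MB(K) = {C, D, G, H, M, N, Q, S, T, U, V}.
Z is neither a parent, child, nor co-parent of K, so it does not belong.

Z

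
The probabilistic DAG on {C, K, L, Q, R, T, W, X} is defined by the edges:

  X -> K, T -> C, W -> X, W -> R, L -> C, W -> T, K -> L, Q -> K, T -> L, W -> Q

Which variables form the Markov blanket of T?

{C, K, L, W}

A node's Markov blanket = Pa ∪ Ch ∪ (parents of Ch other than the node itself).
Pa(T) = {W}.
Children of T: C, L.
Co-parents of T (other parents of its children):
  parents(L) \ {T} = {K}.
  C also has parent L.
So the Markov blanket of T is {C, K, L, W}.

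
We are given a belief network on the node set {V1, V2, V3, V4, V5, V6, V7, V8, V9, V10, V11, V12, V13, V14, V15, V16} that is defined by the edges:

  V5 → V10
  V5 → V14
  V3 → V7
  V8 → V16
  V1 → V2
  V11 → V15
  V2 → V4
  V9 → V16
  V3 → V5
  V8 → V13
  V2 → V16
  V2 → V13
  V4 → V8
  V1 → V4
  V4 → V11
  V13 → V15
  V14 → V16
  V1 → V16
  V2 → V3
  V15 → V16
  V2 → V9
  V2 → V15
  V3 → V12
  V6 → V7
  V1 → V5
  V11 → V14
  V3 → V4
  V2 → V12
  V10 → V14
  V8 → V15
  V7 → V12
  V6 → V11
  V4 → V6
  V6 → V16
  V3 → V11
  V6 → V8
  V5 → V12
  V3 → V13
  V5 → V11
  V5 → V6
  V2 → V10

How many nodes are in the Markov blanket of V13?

5

Recall MB(v) = parents ∪ children ∪ spouses, where spouses are the other parents of v's children.
Parents of V13: V2, V3, V8.
V13's children: V15.
Parents of each child, excluding V13:
  V15's other parents are V2, V8, V11.
MB(V13) = {V2, V3, V8, V11, V15}, which has 5 nodes.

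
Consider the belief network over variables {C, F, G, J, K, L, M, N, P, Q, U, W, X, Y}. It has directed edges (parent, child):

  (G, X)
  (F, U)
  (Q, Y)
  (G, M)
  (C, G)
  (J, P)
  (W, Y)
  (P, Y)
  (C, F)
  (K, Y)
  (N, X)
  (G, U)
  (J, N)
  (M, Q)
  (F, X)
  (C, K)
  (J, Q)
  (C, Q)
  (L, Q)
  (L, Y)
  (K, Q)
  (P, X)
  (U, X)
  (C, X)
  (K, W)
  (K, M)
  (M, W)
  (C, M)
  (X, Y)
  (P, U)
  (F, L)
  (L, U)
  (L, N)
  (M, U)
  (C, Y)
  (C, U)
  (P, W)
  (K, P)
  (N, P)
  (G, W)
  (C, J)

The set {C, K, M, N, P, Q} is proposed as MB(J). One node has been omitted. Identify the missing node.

L

A node's Markov blanket = Pa ∪ Ch ∪ (parents of Ch other than the node itself).
Pa(J) = {C}.
J's children: N, P, Q.
Co-parents of J (other parents of its children):
  N: L
  P: K, N
  Q: C, K, L, M
MB(J) = {C, K, L, M, N, P, Q}.
Comparing with the claimed set, L is missing.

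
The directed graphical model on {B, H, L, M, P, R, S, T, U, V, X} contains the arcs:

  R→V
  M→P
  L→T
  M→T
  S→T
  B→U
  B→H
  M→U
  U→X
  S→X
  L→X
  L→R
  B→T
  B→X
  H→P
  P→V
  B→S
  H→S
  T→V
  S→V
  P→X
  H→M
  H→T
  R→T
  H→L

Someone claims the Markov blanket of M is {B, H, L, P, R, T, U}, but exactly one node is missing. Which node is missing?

S

By definition, MB(M) is built from M's parents, M's children, and the co-parents of M.
M has parent H.
Children of M: P, T, U.
For each child, the remaining parents (spouses of M):
  parents(P) \ {M} = {H}.
  T also has parents B, H, L, R, S.
  parents(U) \ {M} = {B}.
MB(M) = {B, H, L, P, R, S, T, U}.
Comparing with the claimed set, S is missing.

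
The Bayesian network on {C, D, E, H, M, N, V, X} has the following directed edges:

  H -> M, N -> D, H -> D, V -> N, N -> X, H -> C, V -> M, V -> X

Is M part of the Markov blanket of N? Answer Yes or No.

No

A node's Markov blanket = Pa ∪ Ch ∪ (parents of Ch other than the node itself).
Pa(N) = {V}.
Children of N: D, X.
Other parents of N's children:
  D: H
  X: V
MB(N) = {D, H, V, X}; M is not in this set.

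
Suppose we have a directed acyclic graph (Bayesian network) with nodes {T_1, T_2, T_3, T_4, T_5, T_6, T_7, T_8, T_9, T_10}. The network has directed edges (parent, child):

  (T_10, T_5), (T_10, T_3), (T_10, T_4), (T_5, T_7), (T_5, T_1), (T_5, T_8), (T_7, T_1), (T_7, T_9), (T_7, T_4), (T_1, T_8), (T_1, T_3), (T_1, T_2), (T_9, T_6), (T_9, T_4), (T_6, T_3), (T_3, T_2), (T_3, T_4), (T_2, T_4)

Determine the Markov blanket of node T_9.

{T_2, T_3, T_4, T_6, T_7, T_10}

By definition, MB(T_9) is built from T_9's parents, T_9's children, and the co-parents of T_9.
T_9 has parent T_7.
Children of T_9: T_4, T_6.
Co-parents of T_9 (other parents of its children):
  T_6 has no other parent.
  T_4's other parents are T_2, T_3, T_7, T_10.
Taking the union gives {T_2, T_3, T_4, T_6, T_7, T_10}.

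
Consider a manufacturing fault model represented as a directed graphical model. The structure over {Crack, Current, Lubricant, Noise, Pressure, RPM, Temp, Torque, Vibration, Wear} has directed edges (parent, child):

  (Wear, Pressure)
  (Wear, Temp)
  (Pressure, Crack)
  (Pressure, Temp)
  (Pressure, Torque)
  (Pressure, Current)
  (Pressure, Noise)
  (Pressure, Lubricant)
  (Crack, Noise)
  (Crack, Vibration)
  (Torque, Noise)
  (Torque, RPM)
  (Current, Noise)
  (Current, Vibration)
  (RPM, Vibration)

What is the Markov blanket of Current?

A node's Markov blanket = Pa ∪ Ch ∪ (parents of Ch other than the node itself).
Current's parents: Pressure.
Current's children: Noise, Vibration.
Parents of each child, excluding Current:
  Noise also has parents Crack, Pressure, Torque.
  Vibration also has parents Crack, RPM.
MB(Current) = {Crack, Noise, Pressure, RPM, Torque, Vibration}.

{Crack, Noise, Pressure, RPM, Torque, Vibration}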